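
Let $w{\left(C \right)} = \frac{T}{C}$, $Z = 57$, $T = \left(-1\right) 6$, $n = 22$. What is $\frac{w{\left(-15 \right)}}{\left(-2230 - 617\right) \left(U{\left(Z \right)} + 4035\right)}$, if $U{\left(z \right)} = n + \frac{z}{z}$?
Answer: $- \frac{1}{28882815} \approx -3.4623 \cdot 10^{-8}$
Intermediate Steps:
$T = -6$
$w{\left(C \right)} = - \frac{6}{C}$
$U{\left(z \right)} = 23$ ($U{\left(z \right)} = 22 + \frac{z}{z} = 22 + 1 = 23$)
$\frac{w{\left(-15 \right)}}{\left(-2230 - 617\right) \left(U{\left(Z \right)} + 4035\right)} = \frac{\left(-6\right) \frac{1}{-15}}{\left(-2230 - 617\right) \left(23 + 4035\right)} = \frac{\left(-6\right) \left(- \frac{1}{15}\right)}{\left(-2847\right) 4058} = \frac{2}{5 \left(-11553126\right)} = \frac{2}{5} \left(- \frac{1}{11553126}\right) = - \frac{1}{28882815}$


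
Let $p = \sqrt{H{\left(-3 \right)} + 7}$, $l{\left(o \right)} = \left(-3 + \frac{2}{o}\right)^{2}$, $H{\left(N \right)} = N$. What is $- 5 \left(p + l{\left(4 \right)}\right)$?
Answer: $- \frac{165}{4} \approx -41.25$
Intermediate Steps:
$p = 2$ ($p = \sqrt{-3 + 7} = \sqrt{4} = 2$)
$- 5 \left(p + l{\left(4 \right)}\right) = - 5 \left(2 + \frac{\left(-2 + 3 \cdot 4\right)^{2}}{16}\right) = - 5 \left(2 + \frac{\left(-2 + 12\right)^{2}}{16}\right) = - 5 \left(2 + \frac{10^{2}}{16}\right) = - 5 \left(2 + \frac{1}{16} \cdot 100\right) = - 5 \left(2 + \frac{25}{4}\right) = \left(-5\right) \frac{33}{4} = - \frac{165}{4}$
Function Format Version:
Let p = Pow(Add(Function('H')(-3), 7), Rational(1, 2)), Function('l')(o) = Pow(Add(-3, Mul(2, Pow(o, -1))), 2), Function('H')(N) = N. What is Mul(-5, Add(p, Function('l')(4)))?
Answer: Rational(-165, 4) ≈ -41.250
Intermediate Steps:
p = 2 (p = Pow(Add(-3, 7), Rational(1, 2)) = Pow(4, Rational(1, 2)) = 2)
Mul(-5, Add(p, Function('l')(4))) = Mul(-5, Add(2, Mul(Pow(4, -2), Pow(Add(-2, Mul(3, 4)), 2)))) = Mul(-5, Add(2, Mul(Rational(1, 16), Pow(Add(-2, 12), 2)))) = Mul(-5, Add(2, Mul(Rational(1, 16), Pow(10, 2)))) = Mul(-5, Add(2, Mul(Rational(1, 16), 100))) = Mul(-5, Add(2, Rational(25, 4))) = Mul(-5, Rational(33, 4)) = Rational(-165, 4)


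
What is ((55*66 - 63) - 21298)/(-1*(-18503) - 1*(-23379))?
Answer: -17731/41882 ≈ -0.42336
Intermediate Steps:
((55*66 - 63) - 21298)/(-1*(-18503) - 1*(-23379)) = ((3630 - 63) - 21298)/(18503 + 23379) = (3567 - 21298)/41882 = -17731*1/41882 = -17731/41882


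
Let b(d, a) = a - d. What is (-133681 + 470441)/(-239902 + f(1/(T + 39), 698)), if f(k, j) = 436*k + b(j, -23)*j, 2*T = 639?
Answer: -30182115/66605606 ≈ -0.45315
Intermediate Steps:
T = 639/2 (T = (½)*639 = 639/2 ≈ 319.50)
f(k, j) = 436*k + j*(-23 - j) (f(k, j) = 436*k + (-23 - j)*j = 436*k + j*(-23 - j))
(-133681 + 470441)/(-239902 + f(1/(T + 39), 698)) = (-133681 + 470441)/(-239902 + (436/(639/2 + 39) - 1*698*(23 + 698))) = 336760/(-239902 + (436/(717/2) - 1*698*721)) = 336760/(-239902 + (436*(2/717) - 503258)) = 336760/(-239902 + (872/717 - 503258)) = 336760/(-239902 - 360835114/717) = 336760/(-532844848/717) = 336760*(-717/532844848) = -30182115/66605606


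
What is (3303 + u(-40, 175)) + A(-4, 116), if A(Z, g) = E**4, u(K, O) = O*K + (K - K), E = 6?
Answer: -2401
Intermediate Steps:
u(K, O) = K*O (u(K, O) = K*O + 0 = K*O)
A(Z, g) = 1296 (A(Z, g) = 6**4 = 1296)
(3303 + u(-40, 175)) + A(-4, 116) = (3303 - 40*175) + 1296 = (3303 - 7000) + 1296 = -3697 + 1296 = -2401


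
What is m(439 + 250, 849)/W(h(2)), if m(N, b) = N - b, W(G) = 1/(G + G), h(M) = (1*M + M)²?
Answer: -5120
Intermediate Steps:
h(M) = 4*M² (h(M) = (M + M)² = (2*M)² = 4*M²)
W(G) = 1/(2*G)
m(439 + 250, 849)/W(h(2)) = ((439 + 250) - 1*849)/((1/(2*((4*2²))))) = (689 - 849)/((1/(2*((4*4))))) = -160/((½)/16) = -160/((½)*(1/16)) = -160/1/32 = -160*32 = -5120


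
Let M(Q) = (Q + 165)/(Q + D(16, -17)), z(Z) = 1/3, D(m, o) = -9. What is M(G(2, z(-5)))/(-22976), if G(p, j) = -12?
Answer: 51/160832 ≈ 0.00031710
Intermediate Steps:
z(Z) = ⅓
M(Q) = (165 + Q)/(-9 + Q) (M(Q) = (Q + 165)/(Q - 9) = (165 + Q)/(-9 + Q))
M(G(2, z(-5)))/(-22976) = ((165 - 12)/(-9 - 12))/(-22976) = (153/(-21))*(-1/22976) = -1/21*153*(-1/22976) = -51/7*(-1/22976) = 51/160832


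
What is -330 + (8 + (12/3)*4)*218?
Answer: 4902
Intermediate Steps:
-330 + (8 + (12/3)*4)*218 = -330 + (8 + (12*(⅓))*4)*218 = -330 + (8 + 4*4)*218 = -330 + (8 + 16)*218 = -330 + 24*218 = -330 + 5232 = 4902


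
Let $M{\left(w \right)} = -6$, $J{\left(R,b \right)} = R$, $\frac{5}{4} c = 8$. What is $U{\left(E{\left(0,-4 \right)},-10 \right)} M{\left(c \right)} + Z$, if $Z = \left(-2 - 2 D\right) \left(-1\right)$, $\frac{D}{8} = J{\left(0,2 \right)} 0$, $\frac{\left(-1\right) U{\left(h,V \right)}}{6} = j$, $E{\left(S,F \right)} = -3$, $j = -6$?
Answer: $-214$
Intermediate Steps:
$c = \frac{32}{5}$ ($c = \frac{4}{5} \cdot 8 = \frac{32}{5} \approx 6.4$)
$U{\left(h,V \right)} = 36$ ($U{\left(h,V \right)} = \left(-6\right) \left(-6\right) = 36$)
$D = 0$ ($D = 8 \cdot 0 \cdot 0 = 8 \cdot 0 = 0$)
$Z = 2$ ($Z = \left(-2 - 0\right) \left(-1\right) = \left(-2 + 0\right) \left(-1\right) = \left(-2\right) \left(-1\right) = 2$)
$U{\left(E{\left(0,-4 \right)},-10 \right)} M{\left(c \right)} + Z = 36 \left(-6\right) + 2 = -216 + 2 = -214$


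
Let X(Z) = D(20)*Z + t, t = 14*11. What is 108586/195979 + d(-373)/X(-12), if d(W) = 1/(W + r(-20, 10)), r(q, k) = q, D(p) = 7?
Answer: 426714983/770197470 ≈ 0.55403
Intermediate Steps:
t = 154
d(W) = 1/(-20 + W) (d(W) = 1/(W - 20) = 1/(-20 + W))
X(Z) = 154 + 7*Z (X(Z) = 7*Z + 154 = 154 + 7*Z)
108586/195979 + d(-373)/X(-12) = 108586/195979 + 1/((-20 - 373)*(154 + 7*(-12))) = 108586*(1/195979) + 1/((-393)*(154 - 84)) = 108586/195979 - 1/393/70 = 108586/195979 - 1/393*1/70 = 108586/195979 - 1/27510 = 426714983/770197470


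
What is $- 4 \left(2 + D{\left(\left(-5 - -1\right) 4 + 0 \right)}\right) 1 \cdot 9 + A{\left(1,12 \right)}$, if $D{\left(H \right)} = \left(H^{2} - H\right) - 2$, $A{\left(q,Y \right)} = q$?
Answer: $-9791$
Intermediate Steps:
$D{\left(H \right)} = -2 + H^{2} - H$
$- 4 \left(2 + D{\left(\left(-5 - -1\right) 4 + 0 \right)}\right) 1 \cdot 9 + A{\left(1,12 \right)} = - 4 \left(2 - \left(2 - \left(\left(-5 - -1\right) 4 + 0\right)^{2} + \left(-5 - -1\right) 4\right)\right) 1 \cdot 9 + 1 = - 4 \left(2 - \left(2 - \left(\left(-5 + 1\right) 4 + 0\right)^{2} + \left(-5 + 1\right) 4\right)\right) 9 + 1 = - 4 \left(2 - \left(2 - 16 - \left(\left(-4\right) 4 + 0\right)^{2}\right)\right) 9 + 1 = - 4 \left(2 - \left(-14 - \left(-16 + 0\right)^{2}\right)\right) 9 + 1 = - 4 \left(2 - \left(-14 - 256\right)\right) 9 + 1 = - 4 \left(2 + \left(-2 + 256 + 16\right)\right) 9 + 1 = - 4 \left(2 + 270\right) 9 + 1 = \left(-4\right) 272 \cdot 9 + 1 = \left(-1088\right) 9 + 1 = -9792 + 1 = -9791$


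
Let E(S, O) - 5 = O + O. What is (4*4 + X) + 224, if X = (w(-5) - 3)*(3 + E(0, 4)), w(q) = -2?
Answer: 160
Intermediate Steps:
E(S, O) = 5 + 2*O (E(S, O) = 5 + (O + O) = 5 + 2*O)
X = -80 (X = (-2 - 3)*(3 + (5 + 2*4)) = -5*(3 + (5 + 8)) = -5*(3 + 13) = -5*16 = -80)
(4*4 + X) + 224 = (4*4 - 80) + 224 = (16 - 80) + 224 = -64 + 224 = 160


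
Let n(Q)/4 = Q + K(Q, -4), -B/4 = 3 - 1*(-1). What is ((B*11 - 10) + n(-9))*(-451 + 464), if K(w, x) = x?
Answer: -3094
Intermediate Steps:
B = -16 (B = -4*(3 - 1*(-1)) = -4*(3 + 1) = -4*4 = -16)
n(Q) = -16 + 4*Q (n(Q) = 4*(Q - 4) = 4*(-4 + Q) = -16 + 4*Q)
((B*11 - 10) + n(-9))*(-451 + 464) = ((-16*11 - 10) + (-16 + 4*(-9)))*(-451 + 464) = ((-176 - 10) + (-16 - 36))*13 = (-186 - 52)*13 = -238*13 = -3094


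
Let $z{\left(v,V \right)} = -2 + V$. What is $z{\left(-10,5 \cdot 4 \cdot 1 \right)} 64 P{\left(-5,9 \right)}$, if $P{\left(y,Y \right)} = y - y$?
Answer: $0$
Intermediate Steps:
$P{\left(y,Y \right)} = 0$
$z{\left(-10,5 \cdot 4 \cdot 1 \right)} 64 P{\left(-5,9 \right)} = \left(-2 + 5 \cdot 4 \cdot 1\right) 64 \cdot 0 = \left(-2 + 20 \cdot 1\right) 64 \cdot 0 = \left(-2 + 20\right) 64 \cdot 0 = 18 \cdot 64 \cdot 0 = 1152 \cdot 0 = 0$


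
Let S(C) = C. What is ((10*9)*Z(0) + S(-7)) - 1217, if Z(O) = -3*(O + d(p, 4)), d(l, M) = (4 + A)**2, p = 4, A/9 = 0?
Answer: -5544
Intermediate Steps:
A = 0 (A = 9*0 = 0)
d(l, M) = 16 (d(l, M) = (4 + 0)**2 = 4**2 = 16)
Z(O) = -48 - 3*O (Z(O) = -3*(O + 16) = -3*(16 + O) = -48 - 3*O)
((10*9)*Z(0) + S(-7)) - 1217 = ((10*9)*(-48 - 3*0) - 7) - 1217 = (90*(-48 + 0) - 7) - 1217 = (90*(-48) - 7) - 1217 = (-4320 - 7) - 1217 = -4327 - 1217 = -5544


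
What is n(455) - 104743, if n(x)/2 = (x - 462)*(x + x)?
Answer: -117483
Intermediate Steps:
n(x) = 4*x*(-462 + x) (n(x) = 2*((x - 462)*(x + x)) = 2*((-462 + x)*(2*x)) = 2*(2*x*(-462 + x)) = 4*x*(-462 + x))
n(455) - 104743 = 4*455*(-462 + 455) - 104743 = 4*455*(-7) - 104743 = -12740 - 104743 = -117483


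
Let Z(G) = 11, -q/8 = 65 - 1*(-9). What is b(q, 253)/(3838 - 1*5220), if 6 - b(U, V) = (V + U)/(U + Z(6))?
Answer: -3147/802942 ≈ -0.0039193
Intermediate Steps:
q = -592 (q = -8*(65 - 1*(-9)) = -8*(65 + 9) = -8*74 = -592)
b(U, V) = 6 - (U + V)/(11 + U) (b(U, V) = 6 - (V + U)/(U + 11) = 6 - (U + V)/(11 + U))
b(q, 253)/(3838 - 1*5220) = ((66 - 1*253 + 5*(-592))/(11 - 592))/(3838 - 1*5220) = ((66 - 253 - 2960)/(-581))/(3838 - 5220) = -1/581*(-3147)/(-1382) = (3147/581)*(-1/1382) = -3147/802942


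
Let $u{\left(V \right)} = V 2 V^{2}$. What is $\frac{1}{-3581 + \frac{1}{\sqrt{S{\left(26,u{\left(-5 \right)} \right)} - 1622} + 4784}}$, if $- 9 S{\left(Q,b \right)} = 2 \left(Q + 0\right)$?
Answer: $\frac{- 5 \sqrt{586} + 14352 i}{- 51394509 i + 17905 \sqrt{586}} \approx -0.00027925 + 1.35 \cdot 10^{-13} i$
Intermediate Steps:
$u{\left(V \right)} = 2 V^{3}$ ($u{\left(V \right)} = 2 V V^{2} = 2 V^{3}$)
$S{\left(Q,b \right)} = - \frac{2 Q}{9}$ ($S{\left(Q,b \right)} = - \frac{2 \left(Q + 0\right)}{9} = - \frac{2 Q}{9}$)
$\frac{1}{-3581 + \frac{1}{\sqrt{S{\left(26,u{\left(-5 \right)} \right)} - 1622} + 4784}} = \frac{1}{-3581 + \frac{1}{\sqrt{\left(- \frac{2}{9}\right) 26 - 1622} + 4784}} = \frac{1}{-3581 + \frac{1}{\sqrt{- \frac{52}{9} - 1622} + 4784}} = \frac{1}{-3581 + \frac{1}{\sqrt{- \frac{14650}{9}} + 4784}} = \frac{1}{-3581 + \frac{1}{\frac{5 i \sqrt{586}}{3} + 4784}} = \frac{1}{-3581 + \frac{1}{4784 + \frac{5 i \sqrt{586}}{3}}}$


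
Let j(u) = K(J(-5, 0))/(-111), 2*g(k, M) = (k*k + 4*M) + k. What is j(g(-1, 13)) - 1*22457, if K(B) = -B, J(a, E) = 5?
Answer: -2492722/111 ≈ -22457.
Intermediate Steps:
g(k, M) = k/2 + k**2/2 + 2*M (g(k, M) = ((k*k + 4*M) + k)/2 = ((k**2 + 4*M) + k)/2 = (k + k**2 + 4*M)/2 = k/2 + k**2/2 + 2*M)
j(u) = 5/111 (j(u) = -1*5/(-111) = -5*(-1/111) = 5/111)
j(g(-1, 13)) - 1*22457 = 5/111 - 1*22457 = 5/111 - 22457 = -2492722/111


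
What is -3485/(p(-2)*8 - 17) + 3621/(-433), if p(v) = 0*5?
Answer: 85144/433 ≈ 196.64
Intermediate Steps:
p(v) = 0
-3485/(p(-2)*8 - 17) + 3621/(-433) = -3485/(0*8 - 17) + 3621/(-433) = -3485/(0 - 17) + 3621*(-1/433) = -3485/(-17) - 3621/433 = -3485*(-1/17) - 3621/433 = 205 - 3621/433 = 85144/433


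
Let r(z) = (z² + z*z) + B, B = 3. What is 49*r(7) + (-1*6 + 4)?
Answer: 4947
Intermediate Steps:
r(z) = 3 + 2*z² (r(z) = (z² + z*z) + 3 = (z² + z²) + 3 = 2*z² + 3 = 3 + 2*z²)
49*r(7) + (-1*6 + 4) = 49*(3 + 2*7²) + (-1*6 + 4) = 49*(3 + 2*49) + (-6 + 4) = 49*(3 + 98) - 2 = 49*101 - 2 = 4949 - 2 = 4947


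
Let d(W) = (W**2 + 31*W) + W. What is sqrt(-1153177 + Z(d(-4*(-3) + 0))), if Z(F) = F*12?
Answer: I*sqrt(1146841) ≈ 1070.9*I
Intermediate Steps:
d(W) = W**2 + 32*W
Z(F) = 12*F
sqrt(-1153177 + Z(d(-4*(-3) + 0))) = sqrt(-1153177 + 12*((-4*(-3) + 0)*(32 + (-4*(-3) + 0)))) = sqrt(-1153177 + 12*((12 + 0)*(32 + (12 + 0)))) = sqrt(-1153177 + 12*(12*(32 + 12))) = sqrt(-1153177 + 12*(12*44)) = sqrt(-1153177 + 12*528) = sqrt(-1153177 + 6336) = sqrt(-1146841) = I*sqrt(1146841)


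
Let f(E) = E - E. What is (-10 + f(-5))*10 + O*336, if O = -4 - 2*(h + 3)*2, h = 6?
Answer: -13540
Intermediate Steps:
f(E) = 0
O = -40 (O = -4 - 2*(6 + 3)*2 = -4 - 2*9*2 = -4 - 18*2 = -4 - 36 = -40)
(-10 + f(-5))*10 + O*336 = (-10 + 0)*10 - 40*336 = -10*10 - 13440 = -100 - 13440 = -13540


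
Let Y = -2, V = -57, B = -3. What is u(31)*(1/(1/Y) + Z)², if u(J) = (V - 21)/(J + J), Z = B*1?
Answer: -975/31 ≈ -31.452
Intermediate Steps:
Z = -3 (Z = -3*1 = -3)
u(J) = -39/J (u(J) = (-57 - 21)/(J + J) = -78*1/(2*J) = -39/J)
u(31)*(1/(1/Y) + Z)² = (-39/31)*(1/(1/(-2)) - 3)² = (-39*1/31)*(1/(-½) - 3)² = -39*(-2 - 3)²/31 = -39/31*(-5)² = -39/31*25 = -975/31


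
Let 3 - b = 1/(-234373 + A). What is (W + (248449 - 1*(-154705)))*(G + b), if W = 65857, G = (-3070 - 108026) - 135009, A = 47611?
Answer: -7185639631868651/62254 ≈ -1.1542e+11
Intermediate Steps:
b = 560287/186762 (b = 3 - 1/(-234373 + 47611) = 3 - 1/(-186762) = 3 - 1*(-1/186762) = 3 + 1/186762 = 560287/186762 ≈ 3.0000)
G = -246105 (G = -111096 - 135009 = -246105)
(W + (248449 - 1*(-154705)))*(G + b) = (65857 + (248449 - 1*(-154705)))*(-246105 + 560287/186762) = (65857 + (248449 + 154705))*(-45962501723/186762) = (65857 + 403154)*(-45962501723/186762) = 469011*(-45962501723/186762) = -7185639631868651/62254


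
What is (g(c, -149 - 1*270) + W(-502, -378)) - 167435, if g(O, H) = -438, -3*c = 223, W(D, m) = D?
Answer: -168375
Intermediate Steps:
c = -223/3 (c = -1/3*223 = -223/3 ≈ -74.333)
(g(c, -149 - 1*270) + W(-502, -378)) - 167435 = (-438 - 502) - 167435 = -940 - 167435 = -168375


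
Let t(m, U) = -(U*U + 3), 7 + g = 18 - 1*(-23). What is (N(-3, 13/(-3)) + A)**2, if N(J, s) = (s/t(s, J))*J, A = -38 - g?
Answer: 769129/144 ≈ 5341.2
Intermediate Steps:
g = 34 (g = -7 + (18 - 1*(-23)) = -7 + (18 + 23) = -7 + 41 = 34)
t(m, U) = -3 - U**2 (t(m, U) = -(U**2 + 3) = -(3 + U**2) = -3 - U**2)
A = -72 (A = -38 - 1*34 = -38 - 34 = -72)
N(J, s) = J*s/(-3 - J**2) (N(J, s) = (s/(-3 - J**2))*J = J*s/(-3 - J**2))
(N(-3, 13/(-3)) + A)**2 = (-1*(-3)*13/(-3)/(3 + (-3)**2) - 72)**2 = (-1*(-3)*13*(-1/3)/(3 + 9) - 72)**2 = (-1*(-3)*(-13/3)/12 - 72)**2 = (-1*(-3)*(-13/3)*1/12 - 72)**2 = (-13/12 - 72)**2 = (-877/12)**2 = 769129/144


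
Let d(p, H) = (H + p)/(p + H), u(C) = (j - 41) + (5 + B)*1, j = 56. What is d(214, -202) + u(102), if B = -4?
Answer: 17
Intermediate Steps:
u(C) = 16 (u(C) = (56 - 41) + (5 - 4)*1 = 15 + 1*1 = 15 + 1 = 16)
d(p, H) = 1 (d(p, H) = (H + p)/(H + p) = 1)
d(214, -202) + u(102) = 1 + 16 = 17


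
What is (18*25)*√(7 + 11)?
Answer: 1350*√2 ≈ 1909.2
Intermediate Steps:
(18*25)*√(7 + 11) = 450*√18 = 450*(3*√2) = 1350*√2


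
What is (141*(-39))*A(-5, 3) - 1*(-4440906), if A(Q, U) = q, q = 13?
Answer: 4369419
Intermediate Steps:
A(Q, U) = 13
(141*(-39))*A(-5, 3) - 1*(-4440906) = (141*(-39))*13 - 1*(-4440906) = -5499*13 + 4440906 = -71487 + 4440906 = 4369419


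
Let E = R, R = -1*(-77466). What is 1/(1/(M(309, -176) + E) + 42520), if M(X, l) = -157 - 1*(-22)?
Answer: 77331/3288114121 ≈ 2.3518e-5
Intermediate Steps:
M(X, l) = -135 (M(X, l) = -157 + 22 = -135)
R = 77466
E = 77466
1/(1/(M(309, -176) + E) + 42520) = 1/(1/(-135 + 77466) + 42520) = 1/(1/77331 + 42520) = 1/(3288114121/77331) = 77331/3288114121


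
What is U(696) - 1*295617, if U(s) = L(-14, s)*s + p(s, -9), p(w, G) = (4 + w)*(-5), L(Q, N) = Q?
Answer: -308861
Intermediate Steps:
p(w, G) = -20 - 5*w
U(s) = -20 - 19*s (U(s) = -14*s + (-20 - 5*s) = -20 - 19*s)
U(696) - 1*295617 = (-20 - 19*696) - 1*295617 = (-20 - 13224) - 295617 = -13244 - 295617 = -308861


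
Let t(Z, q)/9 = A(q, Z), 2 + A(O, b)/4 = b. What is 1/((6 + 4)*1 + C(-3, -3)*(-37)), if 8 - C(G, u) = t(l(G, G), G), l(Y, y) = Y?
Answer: -1/6946 ≈ -0.00014397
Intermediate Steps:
A(O, b) = -8 + 4*b
t(Z, q) = -72 + 36*Z (t(Z, q) = 9*(-8 + 4*Z) = -72 + 36*Z)
C(G, u) = 80 - 36*G (C(G, u) = 8 - (-72 + 36*G) = 8 + (72 - 36*G) = 80 - 36*G)
1/((6 + 4)*1 + C(-3, -3)*(-37)) = 1/((6 + 4)*1 + (80 - 36*(-3))*(-37)) = 1/(10*1 + (80 + 108)*(-37)) = 1/(10 + 188*(-37)) = 1/(10 - 6956) = 1/(-6946) = -1/6946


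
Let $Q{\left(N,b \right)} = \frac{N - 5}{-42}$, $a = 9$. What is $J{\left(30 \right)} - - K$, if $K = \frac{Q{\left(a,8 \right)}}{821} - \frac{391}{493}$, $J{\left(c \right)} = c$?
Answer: $\frac{14603069}{499989} \approx 29.207$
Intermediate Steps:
$Q{\left(N,b \right)} = \frac{5}{42} - \frac{N}{42}$ ($Q{\left(N,b \right)} = \left(-5 + N\right) \left(- \frac{1}{42}\right) = \frac{5}{42} - \frac{N}{42}$)
$K = - \frac{396601}{499989}$ ($K = \frac{\frac{5}{42} - \frac{3}{14}}{821} - \frac{391}{493} = \left(\frac{5}{42} - \frac{3}{14}\right) \frac{1}{821} - \frac{23}{29} = \left(- \frac{2}{21}\right) \frac{1}{821} - \frac{23}{29} = - \frac{2}{17241} - \frac{23}{29} = - \frac{396601}{499989} \approx -0.79322$)
$J{\left(30 \right)} - - K = 30 - \left(-1\right) \left(- \frac{396601}{499989}\right) = 30 - \frac{396601}{499989} = \frac{14603069}{499989}$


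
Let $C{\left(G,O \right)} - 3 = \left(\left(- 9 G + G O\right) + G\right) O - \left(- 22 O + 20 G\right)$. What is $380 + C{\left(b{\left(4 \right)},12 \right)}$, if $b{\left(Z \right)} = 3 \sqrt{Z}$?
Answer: $815$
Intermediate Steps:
$C{\left(G,O \right)} = 3 - 20 G + 22 O + O \left(- 8 G + G O\right)$ ($C{\left(G,O \right)} = 3 - \left(- 22 O + 20 G - \left(\left(- 9 G + G O\right) + G\right) O\right) = 3 - \left(- 22 O + 20 G - \left(- 8 G + G O\right) O\right) = 3 - \left(- 22 O + 20 G - O \left(- 8 G + G O\right)\right) = 3 + \left(- 20 G + 22 O + O \left(- 8 G + G O\right)\right) = 3 - 20 G + 22 O + O \left(- 8 G + G O\right)$)
$380 + C{\left(b{\left(4 \right)},12 \right)} = 380 + \left(3 - 20 \cdot 3 \sqrt{4} + 22 \cdot 12 + 3 \sqrt{4} \cdot 12^{2} - 8 \cdot 3 \sqrt{4} \cdot 12\right) = 380 + \left(3 - 20 \cdot 3 \cdot 2 + 264 + 3 \cdot 2 \cdot 144 - 8 \cdot 3 \cdot 2 \cdot 12\right) = 380 + \left(3 - 120 + 264 + 6 \cdot 144 - 48 \cdot 12\right) = 380 + \left(3 - 120 + 264 + 864 - 576\right) = 380 + 435 = 815$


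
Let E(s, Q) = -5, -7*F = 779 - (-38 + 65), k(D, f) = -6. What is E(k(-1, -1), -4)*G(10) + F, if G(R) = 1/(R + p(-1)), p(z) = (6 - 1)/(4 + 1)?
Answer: -8307/77 ≈ -107.88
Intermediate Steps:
F = -752/7 (F = -(779 - (-38 + 65))/7 = -(779 - 1*27)/7 = -(779 - 27)/7 = -⅐*752 = -752/7 ≈ -107.43)
p(z) = 1 (p(z) = 5/5 = 5*(⅕) = 1)
G(R) = 1/(1 + R) (G(R) = 1/(R + 1) = 1/(1 + R))
E(k(-1, -1), -4)*G(10) + F = -5/(1 + 10) - 752/7 = -5/11 - 752/7 = -8307/77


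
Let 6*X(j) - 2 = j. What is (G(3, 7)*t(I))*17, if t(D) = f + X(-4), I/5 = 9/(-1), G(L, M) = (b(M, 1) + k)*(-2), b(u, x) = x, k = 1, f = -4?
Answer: 884/3 ≈ 294.67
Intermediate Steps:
X(j) = ⅓ + j/6
G(L, M) = -4 (G(L, M) = (1 + 1)*(-2) = 2*(-2) = -4)
I = -45 (I = 5*(9/(-1)) = 5*(9*(-1)) = 5*(-9) = -45)
t(D) = -13/3 (t(D) = -4 + (⅓ + (⅙)*(-4)) = -4 + (⅓ - ⅔) = -4 - ⅓ = -13/3)
(G(3, 7)*t(I))*17 = -4*(-13/3)*17 = (52/3)*17 = 884/3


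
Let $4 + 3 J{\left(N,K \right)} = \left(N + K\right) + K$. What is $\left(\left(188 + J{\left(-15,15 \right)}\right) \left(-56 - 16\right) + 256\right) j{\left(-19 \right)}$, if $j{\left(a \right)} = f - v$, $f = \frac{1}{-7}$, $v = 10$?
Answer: $\frac{961624}{7} \approx 1.3737 \cdot 10^{5}$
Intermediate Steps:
$f = - \frac{1}{7} \approx -0.14286$
$J{\left(N,K \right)} = - \frac{4}{3} + \frac{N}{3} + \frac{2 K}{3}$ ($J{\left(N,K \right)} = - \frac{4}{3} + \frac{\left(N + K\right) + K}{3} = - \frac{4}{3} + \frac{\left(K + N\right) + K}{3} = - \frac{4}{3} + \frac{N + 2 K}{3} = - \frac{4}{3} + \left(\frac{N}{3} + \frac{2 K}{3}\right) = - \frac{4}{3} + \frac{N}{3} + \frac{2 K}{3}$)
$j{\left(a \right)} = - \frac{71}{7}$ ($j{\left(a \right)} = - \frac{1}{7} - 10 = - \frac{71}{7}$)
$\left(\left(188 + J{\left(-15,15 \right)}\right) \left(-56 - 16\right) + 256\right) j{\left(-19 \right)} = \left(\left(188 + \left(- \frac{4}{3} + \frac{1}{3} \left(-15\right) + \frac{2}{3} \cdot 15\right)\right) \left(-56 - 16\right) + 256\right) \left(- \frac{71}{7}\right) = \left(\left(188 - - \frac{11}{3}\right) \left(-72\right) + 256\right) \left(- \frac{71}{7}\right) = \left(\left(188 + \frac{11}{3}\right) \left(-72\right) + 256\right) \left(- \frac{71}{7}\right) = \left(\frac{575}{3} \left(-72\right) + 256\right) \left(- \frac{71}{7}\right) = \left(-13800 + 256\right) \left(- \frac{71}{7}\right) = \left(-13544\right) \left(- \frac{71}{7}\right) = \frac{961624}{7}$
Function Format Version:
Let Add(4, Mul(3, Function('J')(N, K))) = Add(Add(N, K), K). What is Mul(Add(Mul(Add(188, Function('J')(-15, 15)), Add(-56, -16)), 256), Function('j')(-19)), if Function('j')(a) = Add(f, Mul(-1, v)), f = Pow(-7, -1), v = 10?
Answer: Rational(961624, 7) ≈ 1.3737e+5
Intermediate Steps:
f = Rational(-1, 7) ≈ -0.14286
Function('J')(N, K) = Add(Rational(-4, 3), Mul(Rational(1, 3), N), Mul(Rational(2, 3), K)) (Function('J')(N, K) = Add(Rational(-4, 3), Mul(Rational(1, 3), Add(Add(N, K), K))) = Add(Rational(-4, 3), Mul(Rational(1, 3), Add(Add(K, N), K))) = Add(Rational(-4, 3), Mul(Rational(1, 3), Add(N, Mul(2, K)))) = Add(Rational(-4, 3), Add(Mul(Rational(1, 3), N), Mul(Rational(2, 3), K))) = Add(Rational(-4, 3), Mul(Rational(1, 3), N), Mul(Rational(2, 3), K)))
Function('j')(a) = Rational(-71, 7) (Function('j')(a) = Add(Rational(-1, 7), Mul(-1, 10)) = Add(Rational(-1, 7), -10) = Rational(-71, 7))
Mul(Add(Mul(Add(188, Function('J')(-15, 15)), Add(-56, -16)), 256), Function('j')(-19)) = Mul(Add(Mul(Add(188, Add(Rational(-4, 3), Mul(Rational(1, 3), -15), Mul(Rational(2, 3), 15))), Add(-56, -16)), 256), Rational(-71, 7)) = Mul(Add(Mul(Add(188, Add(Rational(-4, 3), -5, 10)), -72), 256), Rational(-71, 7)) = Mul(Add(Mul(Add(188, Rational(11, 3)), -72), 256), Rational(-71, 7)) = Mul(Add(Mul(Rational(575, 3), -72), 256), Rational(-71, 7)) = Mul(Add(-13800, 256), Rational(-71, 7)) = Mul(-13544, Rational(-71, 7)) = Rational(961624, 7)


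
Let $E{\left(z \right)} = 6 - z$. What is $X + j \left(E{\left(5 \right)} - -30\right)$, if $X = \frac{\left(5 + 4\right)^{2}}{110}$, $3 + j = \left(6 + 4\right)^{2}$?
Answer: $\frac{330851}{110} \approx 3007.7$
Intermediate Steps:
$j = 97$ ($j = -3 + \left(6 + 4\right)^{2} = -3 + 10^{2} = -3 + 100 = 97$)
$X = \frac{81}{110}$ ($X = 9^{2} \cdot \frac{1}{110} = 81 \cdot \frac{1}{110} = \frac{81}{110} \approx 0.73636$)
$X + j \left(E{\left(5 \right)} - -30\right) = \frac{81}{110} + 97 \left(\left(6 - 5\right) - -30\right) = \frac{81}{110} + 97 \left(\left(6 - 5\right) + 30\right) = \frac{81}{110} + 97 \left(1 + 30\right) = \frac{81}{110} + 97 \cdot 31 = \frac{81}{110} + 3007 = \frac{330851}{110}$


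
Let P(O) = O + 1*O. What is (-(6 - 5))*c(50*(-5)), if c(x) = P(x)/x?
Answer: -2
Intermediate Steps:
P(O) = 2*O (P(O) = O + O = 2*O)
c(x) = 2 (c(x) = (2*x)/x = 2)
(-(6 - 5))*c(50*(-5)) = -(6 - 5)*2 = -1*1*2 = -1*2 = -2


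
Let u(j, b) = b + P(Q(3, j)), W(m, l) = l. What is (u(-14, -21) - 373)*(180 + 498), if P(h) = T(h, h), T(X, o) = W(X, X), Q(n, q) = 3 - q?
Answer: -255606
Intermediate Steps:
T(X, o) = X
P(h) = h
u(j, b) = 3 + b - j (u(j, b) = b + (3 - j) = 3 + b - j)
(u(-14, -21) - 373)*(180 + 498) = ((3 - 21 - 1*(-14)) - 373)*(180 + 498) = ((3 - 21 + 14) - 373)*678 = (-4 - 373)*678 = -377*678 = -255606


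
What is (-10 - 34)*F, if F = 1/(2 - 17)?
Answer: 44/15 ≈ 2.9333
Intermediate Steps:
F = -1/15 (F = 1/(-15) = -1/15 ≈ -0.066667)
(-10 - 34)*F = (-10 - 34)*(-1/15) = -44*(-1/15) = 44/15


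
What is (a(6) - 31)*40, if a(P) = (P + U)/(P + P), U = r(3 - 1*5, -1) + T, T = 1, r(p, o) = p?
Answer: -3670/3 ≈ -1223.3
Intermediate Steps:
U = -1 (U = (3 - 1*5) + 1 = (3 - 5) + 1 = -2 + 1 = -1)
a(P) = (-1 + P)/(2*P) (a(P) = (P - 1)/(P + P) = (-1 + P)/((2*P)) = (-1 + P)*(1/(2*P)) = (-1 + P)/(2*P))
(a(6) - 31)*40 = ((1/2)*(-1 + 6)/6 - 31)*40 = ((1/2)*(1/6)*5 - 31)*40 = (5/12 - 31)*40 = -367/12*40 = -3670/3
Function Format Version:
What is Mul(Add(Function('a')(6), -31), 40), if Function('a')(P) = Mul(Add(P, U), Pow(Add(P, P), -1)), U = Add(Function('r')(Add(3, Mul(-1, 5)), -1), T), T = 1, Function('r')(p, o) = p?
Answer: Rational(-3670, 3) ≈ -1223.3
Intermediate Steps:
U = -1 (U = Add(Add(3, Mul(-1, 5)), 1) = Add(Add(3, -5), 1) = Add(-2, 1) = -1)
Function('a')(P) = Mul(Rational(1, 2), Pow(P, -1), Add(-1, P)) (Function('a')(P) = Mul(Add(P, -1), Pow(Add(P, P), -1)) = Mul(Add(-1, P), Pow(Mul(2, P), -1)) = Mul(Add(-1, P), Mul(Rational(1, 2), Pow(P, -1))) = Mul(Rational(1, 2), Pow(P, -1), Add(-1, P)))
Mul(Add(Function('a')(6), -31), 40) = Mul(Add(Mul(Rational(1, 2), Pow(6, -1), Add(-1, 6)), -31), 40) = Mul(Add(Mul(Rational(1, 2), Rational(1, 6), 5), -31), 40) = Mul(Add(Rational(5, 12), -31), 40) = Mul(Rational(-367, 12), 40) = Rational(-3670, 3)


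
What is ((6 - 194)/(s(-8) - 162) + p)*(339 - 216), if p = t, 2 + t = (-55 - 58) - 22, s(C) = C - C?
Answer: -451123/27 ≈ -16708.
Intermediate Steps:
s(C) = 0
t = -137 (t = -2 + ((-55 - 58) - 22) = -2 + (-113 - 22) = -2 - 135 = -137)
p = -137
((6 - 194)/(s(-8) - 162) + p)*(339 - 216) = ((6 - 194)/(0 - 162) - 137)*(339 - 216) = (-188/(-162) - 137)*123 = (-188*(-1/162) - 137)*123 = (94/81 - 137)*123 = -11003/81*123 = -451123/27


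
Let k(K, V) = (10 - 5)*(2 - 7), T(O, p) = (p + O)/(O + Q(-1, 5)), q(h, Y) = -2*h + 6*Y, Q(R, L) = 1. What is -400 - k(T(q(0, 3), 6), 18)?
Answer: -375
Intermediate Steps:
T(O, p) = (O + p)/(1 + O) (T(O, p) = (p + O)/(O + 1) = (O + p)/(1 + O))
k(K, V) = -25 (k(K, V) = 5*(-5) = -25)
-400 - k(T(q(0, 3), 6), 18) = -400 - 1*(-25) = -400 + 25 = -375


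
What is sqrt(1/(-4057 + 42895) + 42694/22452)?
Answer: sqrt(278917961024161)/12110983 ≈ 1.3790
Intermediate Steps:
sqrt(1/(-4057 + 42895) + 42694/22452) = sqrt(1/38838 + 42694*(1/22452)) = sqrt(1/38838 + 21347/11226) = sqrt(23030167/12110983) = sqrt(278917961024161)/12110983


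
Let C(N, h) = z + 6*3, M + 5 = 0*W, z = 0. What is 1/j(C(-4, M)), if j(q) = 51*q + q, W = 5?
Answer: 1/936 ≈ 0.0010684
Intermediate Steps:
M = -5 (M = -5 + 0*5 = -5 + 0 = -5)
C(N, h) = 18 (C(N, h) = 0 + 6*3 = 0 + 18 = 18)
j(q) = 52*q
1/j(C(-4, M)) = 1/(52*18) = 1/936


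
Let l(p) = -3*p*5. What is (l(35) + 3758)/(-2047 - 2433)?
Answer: -3233/4480 ≈ -0.72165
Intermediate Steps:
l(p) = -15*p
(l(35) + 3758)/(-2047 - 2433) = (-15*35 + 3758)/(-2047 - 2433) = (-525 + 3758)/(-4480) = 3233*(-1/4480) = -3233/4480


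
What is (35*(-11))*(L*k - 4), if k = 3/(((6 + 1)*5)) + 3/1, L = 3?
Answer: -2024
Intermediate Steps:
k = 108/35 (k = 3/((7*5)) + 3*1 = 3/35 + 3 = 108/35 ≈ 3.0857)
(35*(-11))*(L*k - 4) = (35*(-11))*(3*(108/35) - 4) = -385*(324/35 - 4) = -385*184/35 = -2024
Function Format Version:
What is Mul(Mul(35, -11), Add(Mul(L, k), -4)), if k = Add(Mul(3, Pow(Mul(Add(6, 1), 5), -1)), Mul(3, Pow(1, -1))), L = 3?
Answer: -2024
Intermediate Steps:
k = Rational(108, 35) (k = Add(Mul(3, Pow(Mul(7, 5), -1)), Mul(3, 1)) = Add(Mul(3, Pow(35, -1)), 3) = Add(Mul(3, Rational(1, 35)), 3) = Add(Rational(3, 35), 3) = Rational(108, 35) ≈ 3.0857)
Mul(Mul(35, -11), Add(Mul(L, k), -4)) = Mul(Mul(35, -11), Add(Mul(3, Rational(108, 35)), -4)) = Mul(-385, Add(Rational(324, 35), -4)) = Mul(-385, Rational(184, 35)) = -2024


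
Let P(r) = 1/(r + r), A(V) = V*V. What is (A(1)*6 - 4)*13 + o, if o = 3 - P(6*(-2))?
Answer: 697/24 ≈ 29.042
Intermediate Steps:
A(V) = V**2
P(r) = 1/(2*r)
o = 73/24 (o = 3 - 1/(2*(6*(-2))) = 3 - 1/(2*(-12)) = 3 - (-1)/(2*12) = 3 - 1*(-1/24) = 3 + 1/24 = 73/24 ≈ 3.0417)
(A(1)*6 - 4)*13 + o = (1**2*6 - 4)*13 + 73/24 = (1*6 - 4)*13 + 73/24 = (6 - 4)*13 + 73/24 = 2*13 + 73/24 = 26 + 73/24 = 697/24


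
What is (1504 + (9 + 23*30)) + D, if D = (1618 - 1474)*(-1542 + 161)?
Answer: -196661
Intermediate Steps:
D = -198864 (D = 144*(-1381) = -198864)
(1504 + (9 + 23*30)) + D = (1504 + (9 + 23*30)) - 198864 = (1504 + (9 + 690)) - 198864 = (1504 + 699) - 198864 = 2203 - 198864 = -196661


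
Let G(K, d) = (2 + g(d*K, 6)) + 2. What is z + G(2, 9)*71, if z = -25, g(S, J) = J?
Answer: 685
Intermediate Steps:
G(K, d) = 10 (G(K, d) = (2 + 6) + 2 = 8 + 2 = 10)
z + G(2, 9)*71 = -25 + 10*71 = -25 + 710 = 685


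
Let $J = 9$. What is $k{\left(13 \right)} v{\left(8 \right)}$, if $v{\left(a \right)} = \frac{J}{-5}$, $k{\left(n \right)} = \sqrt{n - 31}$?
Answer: $- \frac{27 i \sqrt{2}}{5} \approx - 7.6367 i$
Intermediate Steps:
$k{\left(n \right)} = \sqrt{-31 + n}$
$v{\left(a \right)} = - \frac{9}{5}$ ($v{\left(a \right)} = \frac{9}{-5} = 9 \left(- \frac{1}{5}\right) = - \frac{9}{5}$)
$k{\left(13 \right)} v{\left(8 \right)} = \sqrt{-31 + 13} \left(- \frac{9}{5}\right) = \sqrt{-18} \left(- \frac{9}{5}\right) = 3 i \sqrt{2} \left(- \frac{9}{5}\right) = - \frac{27 i \sqrt{2}}{5}$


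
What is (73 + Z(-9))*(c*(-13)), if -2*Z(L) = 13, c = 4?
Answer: -3458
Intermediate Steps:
Z(L) = -13/2 (Z(L) = -1/2*13 = -13/2)
(73 + Z(-9))*(c*(-13)) = (73 - 13/2)*(4*(-13)) = (133/2)*(-52) = -3458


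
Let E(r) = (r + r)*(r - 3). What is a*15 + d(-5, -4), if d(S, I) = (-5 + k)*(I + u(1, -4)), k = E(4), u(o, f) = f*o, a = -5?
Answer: -99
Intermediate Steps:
E(r) = 2*r*(-3 + r) (E(r) = (2*r)*(-3 + r) = 2*r*(-3 + r))
k = 8 (k = 2*4*(-3 + 4) = 2*4*1 = 8)
d(S, I) = -12 + 3*I (d(S, I) = (-5 + 8)*(I - 4*1) = 3*(I - 4) = 3*(-4 + I) = -12 + 3*I)
a*15 + d(-5, -4) = -5*15 + (-12 + 3*(-4)) = -75 + (-12 - 12) = -75 - 24 = -99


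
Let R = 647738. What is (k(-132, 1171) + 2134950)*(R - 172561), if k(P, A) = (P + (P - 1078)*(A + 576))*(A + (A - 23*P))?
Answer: -5401321661151662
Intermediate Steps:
k(P, A) = (P + (-1078 + P)*(576 + A))*(-23*P + 2*A)
(k(-132, 1171) + 2134950)*(R - 172561) = ((-1241856*1171 - 13271*(-132)² - 2156*1171² + 14281344*(-132) - 23*1171*(-132)² + 2*(-132)*1171² + 25948*1171*(-132)) + 2134950)*(647738 - 172561) = ((-1454213376 - 13271*17424 - 2156*1371241 - 1885137408 - 23*1171*17424 + 2*(-132)*1371241 - 4010834256) + 2134950)*475177 = ((-1454213376 - 231233904 - 2956395596 - 1885137408 - 469280592 - 362007624 - 4010834256) + 2134950)*475177 = (-11369102756 + 2134950)*475177 = -11366967806*475177 = -5401321661151662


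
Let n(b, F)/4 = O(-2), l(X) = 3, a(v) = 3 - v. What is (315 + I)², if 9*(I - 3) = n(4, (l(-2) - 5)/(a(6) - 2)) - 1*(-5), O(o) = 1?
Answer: 101761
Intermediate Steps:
n(b, F) = 4 (n(b, F) = 4*1 = 4)
I = 4 (I = 3 + (4 - 1*(-5))/9 = 3 + (4 + 5)/9 = 3 + (⅑)*9 = 3 + 1 = 4)
(315 + I)² = (315 + 4)² = 319² = 101761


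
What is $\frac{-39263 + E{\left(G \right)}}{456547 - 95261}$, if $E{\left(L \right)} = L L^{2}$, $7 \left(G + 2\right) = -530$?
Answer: $- \frac{174456393}{123921098} \approx -1.4078$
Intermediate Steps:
$G = - \frac{544}{7}$ ($G = -2 + \frac{1}{7} \left(-530\right) = -2 - \frac{530}{7} = - \frac{544}{7} \approx -77.714$)
$E{\left(L \right)} = L^{3}$
$\frac{-39263 + E{\left(G \right)}}{456547 - 95261} = \frac{-39263 + \left(- \frac{544}{7}\right)^{3}}{456547 - 95261} = \frac{-39263 - \frac{160989184}{343}}{361286} = \left(- \frac{174456393}{343}\right) \frac{1}{361286} = - \frac{174456393}{123921098}$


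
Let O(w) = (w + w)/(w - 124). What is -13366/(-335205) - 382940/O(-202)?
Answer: -10461615970084/33855705 ≈ -3.0901e+5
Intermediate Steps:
O(w) = 2*w/(-124 + w) (O(w) = (2*w)/(-124 + w) = 2*w/(-124 + w))
-13366/(-335205) - 382940/O(-202) = -13366/(-335205) - 382940/(2*(-202)/(-124 - 202)) = -13366*(-1/335205) - 382940/(2*(-202)/(-326)) = 13366/335205 - 382940/(2*(-202)*(-1/326)) = 13366/335205 - 382940/202/163 = 13366/335205 - 382940*163/202 = 13366/335205 - 31209610/101 = -10461615970084/33855705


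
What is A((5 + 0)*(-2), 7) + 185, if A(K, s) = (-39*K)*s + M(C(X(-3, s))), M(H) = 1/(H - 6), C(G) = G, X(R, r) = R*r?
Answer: 78704/27 ≈ 2915.0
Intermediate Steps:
M(H) = 1/(-6 + H)
A(K, s) = 1/(-6 - 3*s) - 39*K*s (A(K, s) = (-39*K)*s + 1/(-6 - 3*s) = -39*K*s + 1/(-6 - 3*s) = 1/(-6 - 3*s) - 39*K*s)
A((5 + 0)*(-2), 7) + 185 = (-1 - 117*(5 + 0)*(-2)*7*(2 + 7))/(3*(2 + 7)) + 185 = (1/3)*(-1 - 117*5*(-2)*7*9)/9 + 185 = (1/3)*(1/9)*(-1 - 117*(-10)*7*9) + 185 = (1/3)*(1/9)*(-1 + 73710) + 185 = (1/3)*(1/9)*73709 + 185 = 73709/27 + 185 = 78704/27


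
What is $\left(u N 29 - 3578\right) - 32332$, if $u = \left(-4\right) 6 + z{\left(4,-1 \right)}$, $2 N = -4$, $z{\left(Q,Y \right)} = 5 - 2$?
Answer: $-34692$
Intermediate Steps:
$z{\left(Q,Y \right)} = 3$
$N = -2$ ($N = \frac{1}{2} \left(-4\right) = -2$)
$u = -21$ ($u = \left(-4\right) 6 + 3 = -24 + 3 = -21$)
$\left(u N 29 - 3578\right) - 32332 = \left(\left(-21\right) \left(-2\right) 29 - 3578\right) - 32332 = \left(42 \cdot 29 - 3578\right) - 32332 = \left(1218 - 3578\right) - 32332 = -2360 - 32332 = -34692$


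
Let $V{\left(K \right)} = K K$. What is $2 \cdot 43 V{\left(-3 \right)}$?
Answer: $774$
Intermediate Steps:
$V{\left(K \right)} = K^{2}$
$2 \cdot 43 V{\left(-3 \right)} = 2 \cdot 43 \left(-3\right)^{2} = 86 \cdot 9 = 774$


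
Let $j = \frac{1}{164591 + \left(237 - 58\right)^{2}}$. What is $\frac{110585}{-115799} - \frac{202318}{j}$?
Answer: $- \frac{4606738164538409}{115799} \approx -3.9782 \cdot 10^{10}$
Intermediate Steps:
$j = \frac{1}{196632}$ ($j = \frac{1}{164591 + 179^{2}} = \frac{1}{164591 + 32041} = \frac{1}{196632} \approx 5.0856 \cdot 10^{-6}$)
$\frac{110585}{-115799} - \frac{202318}{j} = \frac{110585}{-115799} - 202318 \frac{1}{\frac{1}{196632}} = 110585 \left(- \frac{1}{115799}\right) - 39782192976 = - \frac{110585}{115799} - 39782192976 = - \frac{4606738164538409}{115799}$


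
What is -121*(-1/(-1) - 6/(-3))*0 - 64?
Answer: -64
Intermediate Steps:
-121*(-1/(-1) - 6/(-3))*0 - 64 = -121*(-1*(-1) - 6*(-⅓))*0 - 64 = -121*(1 + 2)*0 - 64 = -363*0 - 64 = -121*0 - 64 = 0 - 64 = -64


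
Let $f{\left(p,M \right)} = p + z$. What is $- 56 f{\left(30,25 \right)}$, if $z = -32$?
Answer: $112$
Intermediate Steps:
$f{\left(p,M \right)} = -32 + p$ ($f{\left(p,M \right)} = p - 32 = -32 + p$)
$- 56 f{\left(30,25 \right)} = - 56 \left(-32 + 30\right) = \left(-56\right) \left(-2\right) = 112$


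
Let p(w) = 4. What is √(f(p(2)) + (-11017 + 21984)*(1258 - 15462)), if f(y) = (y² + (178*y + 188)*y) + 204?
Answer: 2*I*√38942862 ≈ 12481.0*I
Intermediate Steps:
f(y) = 204 + y² + y*(188 + 178*y) (f(y) = (y² + (188 + 178*y)*y) + 204 = (y² + y*(188 + 178*y)) + 204 = 204 + y² + y*(188 + 178*y))
√(f(p(2)) + (-11017 + 21984)*(1258 - 15462)) = √((204 + 179*4² + 188*4) + (-11017 + 21984)*(1258 - 15462)) = √((204 + 179*16 + 752) + 10967*(-14204)) = √((204 + 2864 + 752) - 155775268) = √(3820 - 155775268) = √(-155771448) = 2*I*√38942862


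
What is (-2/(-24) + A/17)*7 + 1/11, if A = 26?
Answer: 25537/2244 ≈ 11.380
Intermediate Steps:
(-2/(-24) + A/17)*7 + 1/11 = (-2/(-24) + 26/17)*7 + 1/11 = (-2*(-1/24) + 26*(1/17))*7 + 1/11 = (1/12 + 26/17)*7 + 1/11 = (329/204)*7 + 1/11 = 2303/204 + 1/11 = 25537/2244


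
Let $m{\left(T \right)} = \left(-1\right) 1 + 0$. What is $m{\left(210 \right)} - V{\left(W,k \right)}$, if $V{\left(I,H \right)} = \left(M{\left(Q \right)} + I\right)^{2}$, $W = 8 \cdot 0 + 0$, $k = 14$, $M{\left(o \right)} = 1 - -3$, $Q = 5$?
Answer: $-17$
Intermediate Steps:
$M{\left(o \right)} = 4$ ($M{\left(o \right)} = 1 + 3 = 4$)
$W = 0$ ($W = 0 + 0 = 0$)
$m{\left(T \right)} = -1$ ($m{\left(T \right)} = -1 + 0 = -1$)
$V{\left(I,H \right)} = \left(4 + I\right)^{2}$
$m{\left(210 \right)} - V{\left(W,k \right)} = -1 - \left(4 + 0\right)^{2} = -1 - 4^{2} = -1 - 16 = -17$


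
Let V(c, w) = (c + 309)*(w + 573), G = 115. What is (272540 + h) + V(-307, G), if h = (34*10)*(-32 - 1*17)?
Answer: 257256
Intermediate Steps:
h = -16660 (h = 340*(-32 - 17) = 340*(-49) = -16660)
V(c, w) = (309 + c)*(573 + w)
(272540 + h) + V(-307, G) = (272540 - 16660) + (177057 + 309*115 + 573*(-307) - 307*115) = 255880 + (177057 + 35535 - 175911 - 35305) = 255880 + 1376 = 257256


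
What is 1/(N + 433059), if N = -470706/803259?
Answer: 267753/115952689525 ≈ 2.3092e-6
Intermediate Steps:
N = -156902/267753 (N = -470706*1/803259 = -156902/267753 ≈ -0.58600)
1/(N + 433059) = 1/(-156902/267753 + 433059) = 1/(115952689525/267753) = 267753/115952689525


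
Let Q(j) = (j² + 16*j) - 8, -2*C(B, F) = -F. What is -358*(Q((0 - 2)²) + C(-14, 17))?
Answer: -28819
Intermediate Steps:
C(B, F) = F/2 (C(B, F) = -(-1)*F/2 = F/2)
Q(j) = -8 + j² + 16*j
-358*(Q((0 - 2)²) + C(-14, 17)) = -358*((-8 + ((0 - 2)²)² + 16*(0 - 2)²) + (½)*17) = -358*((-8 + ((-2)²)² + 16*(-2)²) + 17/2) = -358*((-8 + 4² + 16*4) + 17/2) = -358*((-8 + 16 + 64) + 17/2) = -358*(72 + 17/2) = -358*161/2 = -28819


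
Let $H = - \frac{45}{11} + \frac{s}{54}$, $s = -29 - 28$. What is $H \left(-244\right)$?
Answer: $\frac{124318}{99} \approx 1255.7$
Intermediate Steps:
$s = -57$ ($s = -29 - 28 = -57$)
$H = - \frac{1019}{198}$ ($H = - \frac{45}{11} - \frac{57}{54} = \left(-45\right) \frac{1}{11} - \frac{19}{18} = - \frac{45}{11} - \frac{19}{18} = - \frac{1019}{198} \approx -5.1465$)
$H \left(-244\right) = \left(- \frac{1019}{198}\right) \left(-244\right) = \frac{124318}{99}$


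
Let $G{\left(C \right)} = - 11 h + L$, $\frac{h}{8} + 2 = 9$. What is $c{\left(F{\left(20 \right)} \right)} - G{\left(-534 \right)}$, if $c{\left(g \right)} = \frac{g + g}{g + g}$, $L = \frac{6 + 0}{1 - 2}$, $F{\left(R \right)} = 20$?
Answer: $623$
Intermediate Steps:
$h = 56$ ($h = -16 + 8 \cdot 9 = -16 + 72 = 56$)
$L = -6$ ($L = \frac{6}{-1} = 6 \left(-1\right) = -6$)
$c{\left(g \right)} = 1$ ($c{\left(g \right)} = \frac{2 g}{2 g} = 2 g \frac{1}{2 g} = 1$)
$G{\left(C \right)} = -622$ ($G{\left(C \right)} = \left(-11\right) 56 - 6 = -616 - 6 = -622$)
$c{\left(F{\left(20 \right)} \right)} - G{\left(-534 \right)} = 1 - -622 = 1 + 622 = 623$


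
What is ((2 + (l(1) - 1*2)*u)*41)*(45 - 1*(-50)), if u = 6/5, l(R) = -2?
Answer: -10906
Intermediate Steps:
u = 6/5 (u = 6*(1/5) = 6/5 ≈ 1.2000)
((2 + (l(1) - 1*2)*u)*41)*(45 - 1*(-50)) = ((2 + (-2 - 1*2)*(6/5))*41)*(45 - 1*(-50)) = ((2 + (-2 - 2)*(6/5))*41)*(45 + 50) = ((2 - 4*6/5)*41)*95 = ((2 - 24/5)*41)*95 = -14/5*41*95 = -574/5*95 = -10906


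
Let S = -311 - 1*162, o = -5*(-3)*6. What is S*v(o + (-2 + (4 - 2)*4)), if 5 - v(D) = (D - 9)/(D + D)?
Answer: -137643/64 ≈ -2150.7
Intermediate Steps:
o = 90 (o = 15*6 = 90)
v(D) = 5 - (-9 + D)/(2*D) (v(D) = 5 - (D - 9)/(D + D) = 5 - (-9 + D)/(2*D))
S = -473 (S = -311 - 162 = -473)
S*v(o + (-2 + (4 - 2)*4)) = -4257*(1 + (90 + (-2 + (4 - 2)*4)))/(2*(90 + (-2 + (4 - 2)*4))) = -4257*(1 + (90 + (-2 + 2*4)))/(2*(90 + (-2 + 2*4))) = -4257*(1 + (90 + (-2 + 8)))/(2*(90 + (-2 + 8))) = -4257*(1 + (90 + 6))/(2*(90 + 6)) = -4257*(1 + 96)/(2*96) = -4257*97/(2*96) = -473*291/64 = -137643/64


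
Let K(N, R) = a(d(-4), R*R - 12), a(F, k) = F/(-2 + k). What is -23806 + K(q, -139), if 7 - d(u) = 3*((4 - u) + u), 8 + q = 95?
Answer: -459622447/19307 ≈ -23806.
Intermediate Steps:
q = 87 (q = -8 + 95 = 87)
d(u) = -5 (d(u) = 7 - 3*((4 - u) + u) = 7 - 3*4 = 7 - 1*12 = 7 - 12 = -5)
a(F, k) = F/(-2 + k)
K(N, R) = -5/(-14 + R²) (K(N, R) = -5/(-2 + (R*R - 12)) = -5/(-2 + (R² - 12)) = -5/(-2 + (-12 + R²)) = -5/(-14 + R²))
-23806 + K(q, -139) = -23806 - 5/(-14 + (-139)²) = -23806 - 5/(-14 + 19321) = -23806 - 5/19307 = -459622447/19307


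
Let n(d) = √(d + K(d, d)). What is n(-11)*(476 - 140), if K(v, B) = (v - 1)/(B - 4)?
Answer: 336*I*√255/5 ≈ 1073.1*I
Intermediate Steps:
K(v, B) = (-1 + v)/(-4 + B)
n(d) = √(d + (-1 + d)/(-4 + d))
n(-11)*(476 - 140) = √((-1 - 11 - 11*(-4 - 11))/(-4 - 11))*(476 - 140) = √((-1 - 11 - 11*(-15))/(-15))*336 = √(-(-1 - 11 + 165)/15)*336 = √(-1/15*153)*336 = √(-51/5)*336 = (I*√255/5)*336 = 336*I*√255/5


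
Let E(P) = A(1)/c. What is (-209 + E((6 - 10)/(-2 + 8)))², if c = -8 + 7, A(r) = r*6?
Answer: 46225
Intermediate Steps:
A(r) = 6*r
c = -1
E(P) = -6 (E(P) = (6*1)/(-1) = 6*(-1) = -6)
(-209 + E((6 - 10)/(-2 + 8)))² = (-209 - 6)² = (-215)² = 46225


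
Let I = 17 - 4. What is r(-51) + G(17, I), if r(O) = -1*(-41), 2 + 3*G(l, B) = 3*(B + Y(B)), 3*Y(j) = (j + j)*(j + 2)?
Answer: 550/3 ≈ 183.33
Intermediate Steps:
Y(j) = 2*j*(2 + j)/3 (Y(j) = ((j + j)*(j + 2))/3 = ((2*j)*(2 + j))/3 = (2*j*(2 + j))/3 = 2*j*(2 + j)/3)
I = 13
G(l, B) = -⅔ + B + 2*B*(2 + B)/3 (G(l, B) = -⅔ + (3*(B + 2*B*(2 + B)/3))/3 = -⅔ + (3*B + 2*B*(2 + B))/3 = -⅔ + (B + 2*B*(2 + B)/3) = -⅔ + B + 2*B*(2 + B)/3)
r(O) = 41
r(-51) + G(17, I) = 41 + (-⅔ + (⅔)*13² + (7/3)*13) = 41 + (-⅔ + (⅔)*169 + 91/3) = 41 + (-⅔ + 338/3 + 91/3) = 41 + 427/3 = 550/3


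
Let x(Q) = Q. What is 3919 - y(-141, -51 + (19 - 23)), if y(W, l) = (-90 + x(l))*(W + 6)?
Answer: -15656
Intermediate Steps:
y(W, l) = (-90 + l)*(6 + W) (y(W, l) = (-90 + l)*(W + 6) = (-90 + l)*(6 + W))
3919 - y(-141, -51 + (19 - 23)) = 3919 - (-540 - 90*(-141) + 6*(-51 + (19 - 23)) - 141*(-51 + (19 - 23))) = 3919 - (-540 + 12690 + 6*(-51 - 4) - 141*(-51 - 4)) = 3919 - (-540 + 12690 + 6*(-55) - 141*(-55)) = 3919 - (-540 + 12690 - 330 + 7755) = 3919 - 1*19575 = 3919 - 19575 = -15656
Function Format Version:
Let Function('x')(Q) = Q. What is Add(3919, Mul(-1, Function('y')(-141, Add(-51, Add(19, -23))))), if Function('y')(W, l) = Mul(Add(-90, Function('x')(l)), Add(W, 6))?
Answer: -15656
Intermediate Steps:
Function('y')(W, l) = Mul(Add(-90, l), Add(6, W)) (Function('y')(W, l) = Mul(Add(-90, l), Add(W, 6)) = Mul(Add(-90, l), Add(6, W)))
Add(3919, Mul(-1, Function('y')(-141, Add(-51, Add(19, -23))))) = Add(3919, Mul(-1, Add(-540, Mul(-90, -141), Mul(6, Add(-51, Add(19, -23))), Mul(-141, Add(-51, Add(19, -23)))))) = Add(3919, Mul(-1, Add(-540, 12690, Mul(6, Add(-51, -4)), Mul(-141, Add(-51, -4))))) = Add(3919, Mul(-1, Add(-540, 12690, Mul(6, -55), Mul(-141, -55)))) = Add(3919, Mul(-1, Add(-540, 12690, -330, 7755))) = Add(3919, Mul(-1, 19575)) = Add(3919, -19575) = -15656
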